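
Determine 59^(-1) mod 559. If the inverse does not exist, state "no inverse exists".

Apply the Euclidean algorithm to 559 and 59:
559 = 9·59 + 28
59 = 2·28 + 3
28 = 9·3 + 1
3 = 3·1 + 0
The gcd is 1. Working backward:
1 = 28 − 9·3
1 = −9·59 + 19·28
1 = 19·559 − 180·59
Thus 59·(-180) ≡ 1 (mod 559); reducing, -180 mod 559 = 379.

379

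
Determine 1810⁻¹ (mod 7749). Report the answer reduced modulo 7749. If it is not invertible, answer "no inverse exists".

3943

Extended Euclidean algorithm:
7749 = 4×1810 + 509
1810 = 3×509 + 283
509 = 1×283 + 226
283 = 1×226 + 57
226 = 3×57 + 55
57 = 1×55 + 2
55 = 27×2 + 1
2 = 2×1 + 0
Since gcd(1810, 7749) = 1, back-substitute to write 1 as a combination:
1 = 55 − 27·2
1 = −27·57 + 28·55
1 = 28·226 − 111·57
1 = −111·283 + 139·226
1 = 139·509 − 250·283
1 = −250·1810 + 889·509
1 = 889·7749 − 3806·1810
Thus 1810·(-3806) ≡ 1 (mod 7749); reducing, -3806 mod 7749 = 3943.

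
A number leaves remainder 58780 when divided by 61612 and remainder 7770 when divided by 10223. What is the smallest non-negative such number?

Write x = 58780 + 61612·k. Then 61612·k ≡ 7770 − 58780 ≡ 105 (mod 10223).
Need 61612⁻¹ mod 10223. Extended Euclid on (10223, 274):
10223 = 37·274 + 85
274 = 3·85 + 19
85 = 4·19 + 9
19 = 2·9 + 1
9 = 9·1 + 0
Back-substitute:
1 = 19 − 2·9
1 = −2·85 + 9·19
1 = 9·274 − 29·85
1 = −29·10223 + 1082·274
61612⁻¹ ≡ 1082 (mod 10223), so k ≡ 1082·105 ≡ 1157 (mod 10223).
x = 58780 + 61612·1157 = 71343864.

71343864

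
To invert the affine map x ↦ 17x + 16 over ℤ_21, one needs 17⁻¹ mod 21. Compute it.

5

Apply the Euclidean algorithm to 21 and 17:
21 = 1·17 + 4
17 = 4·4 + 1
4 = 4·1 + 0
Since gcd(17, 21) = 1, back-substitute to write 1 as a combination:
1 = 17 − 4·4
1 = −4·21 + 5·17
So 17·5 ≡ 1 (mod 21).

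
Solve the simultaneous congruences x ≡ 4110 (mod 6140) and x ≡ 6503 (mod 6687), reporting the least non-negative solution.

13788410

Write x = 4110 + 6140·k. Then 6140·k ≡ 6503 − 4110 ≡ 2393 (mod 6687).
Need 6140⁻¹ mod 6687. Extended Euclid on (6687, 6140):
6687 = 1·6140 + 547
6140 = 11·547 + 123
547 = 4·123 + 55
123 = 2·55 + 13
55 = 4·13 + 3
13 = 4·3 + 1
3 = 3·1 + 0
Back-substitute:
1 = 13 − 4·3
1 = −4·55 + 17·13
1 = 17·123 − 38·55
1 = −38·547 + 169·123
1 = 169·6140 − 1897·547
1 = −1897·6687 + 2066·6140
6140⁻¹ ≡ 2066 (mod 6687), so k ≡ 2066·2393 ≡ 2245 (mod 6687).
x = 4110 + 6140·2245 = 13788410.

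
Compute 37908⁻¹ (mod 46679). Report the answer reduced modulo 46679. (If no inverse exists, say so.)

1405

Extended Euclidean algorithm:
46679 = 1·37908 + 8771
37908 = 4·8771 + 2824
8771 = 3·2824 + 299
2824 = 9·299 + 133
299 = 2·133 + 33
133 = 4·33 + 1
33 = 33·1 + 0
Since gcd(37908, 46679) = 1, back-substitute to write 1 as a combination:
1 = 133 − 4·33
1 = −4·299 + 9·133
1 = 9·2824 − 85·299
1 = −85·8771 + 264·2824
1 = 264·37908 − 1141·8771
1 = −1141·46679 + 1405·37908
So 37908·1405 ≡ 1 (mod 46679).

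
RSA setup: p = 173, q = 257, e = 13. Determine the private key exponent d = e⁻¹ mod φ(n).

φ(n) = (p−1)(q−1) = 172·256 = 44032.
Need d with 13·d ≡ 1 (mod 44032). Apply the extended Euclidean algorithm:
44032 = 3387×13 + 1
13 = 13×1 + 0
Back-substitute:
1 = 44032 − 3387·13
So 13·(-3387) ≡ 1 (mod 44032), hence d ≡ -3387 ≡ 40645 (mod 44032).

40645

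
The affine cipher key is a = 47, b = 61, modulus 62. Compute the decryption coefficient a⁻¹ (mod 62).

33

Extended Euclidean algorithm:
62 = 1×47 + 15
47 = 3×15 + 2
15 = 7×2 + 1
2 = 2×1 + 0
The gcd is 1. Working backward:
1 = 15 − 7·2
1 = −7·47 + 22·15
1 = 22·62 − 29·47
Thus 47·(-29) ≡ 1 (mod 62); reducing, -29 mod 62 = 33.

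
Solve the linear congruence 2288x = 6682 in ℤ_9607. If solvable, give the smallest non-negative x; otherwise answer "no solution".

448

First find gcd(2288, 9607):
9607 = 4*2288 + 455
2288 = 5*455 + 13
455 = 35*13 + 0
gcd = 13 and 13 | 6682, so solutions exist. Divide through by 13: 176x ≡ 514 (mod 739).
Now find 176⁻¹ mod 739:
739 = 4*176 + 35
176 = 5*35 + 1
35 = 35*1 + 0
Back-substitute:
1 = 176 − 5·35
1 = −5·739 + 21·176
So 176⁻¹ ≡ 21 (mod 739).
Then x ≡ 21·514 ≡ 448 (mod 739); the smallest non-negative solution is x = 448.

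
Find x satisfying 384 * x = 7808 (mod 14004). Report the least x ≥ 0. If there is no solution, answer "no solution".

no solution

gcd(384, 14004):
14004 = 36×384 + 180
384 = 2×180 + 24
180 = 7×24 + 12
24 = 2×12 + 0
gcd = 12, but 12 ∤ 7808, so the congruence has no solution.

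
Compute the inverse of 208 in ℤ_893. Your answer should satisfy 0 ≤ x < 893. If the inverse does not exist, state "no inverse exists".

322

Apply the Euclidean algorithm to 893 and 208:
893 = 4*208 + 61
208 = 3*61 + 25
61 = 2*25 + 11
25 = 2*11 + 3
11 = 3*3 + 2
3 = 1*2 + 1
2 = 2*1 + 0
gcd = 1, so the inverse exists. Back-substitute:
1 = 3 − 2
1 = −11 + 4·3
1 = 4·25 − 9·11
1 = −9·61 + 22·25
1 = 22·208 − 75·61
1 = −75·893 + 322·208
So 208·322 ≡ 1 (mod 893).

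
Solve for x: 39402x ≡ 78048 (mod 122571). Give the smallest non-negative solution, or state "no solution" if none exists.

First find gcd(39402, 122571):
122571 = 3*39402 + 4365
39402 = 9*4365 + 117
4365 = 37*117 + 36
117 = 3*36 + 9
36 = 4*9 + 0
gcd = 9 and 9 | 78048, so solutions exist. Divide through by 9: 4378x ≡ 8672 (mod 13619).
Now find 4378⁻¹ mod 13619:
13619 = 3·4378 + 485
4378 = 9·485 + 13
485 = 37·13 + 4
13 = 3·4 + 1
4 = 4·1 + 0
Back-substitute:
1 = 13 − 3·4
1 = −3·485 + 112·13
1 = 112·4378 − 1011·485
1 = −1011·13619 + 3145·4378
So 4378⁻¹ ≡ 3145 (mod 13619).
Then x ≡ 3145·8672 ≡ 8202 (mod 13619); the smallest non-negative solution is x = 8202.

8202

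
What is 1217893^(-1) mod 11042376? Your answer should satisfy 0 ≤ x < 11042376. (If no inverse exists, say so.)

8317045

Run Euclid on (11042376, 1217893):
11042376 = 9·1217893 + 81339
1217893 = 14·81339 + 79147
81339 = 1·79147 + 2192
79147 = 36·2192 + 235
2192 = 9·235 + 77
235 = 3·77 + 4
77 = 19·4 + 1
4 = 4·1 + 0
The gcd is 1. Working backward:
1 = 77 − 19·4
1 = −19·235 + 58·77
1 = 58·2192 − 541·235
1 = −541·79147 + 19534·2192
1 = 19534·81339 − 20075·79147
1 = −20075·1217893 + 300584·81339
1 = 300584·11042376 − 2725331·1217893
So 1217893·(-2725331) ≡ 1 (mod 11042376), and -2725331 ≡ 8317045 (mod 11042376).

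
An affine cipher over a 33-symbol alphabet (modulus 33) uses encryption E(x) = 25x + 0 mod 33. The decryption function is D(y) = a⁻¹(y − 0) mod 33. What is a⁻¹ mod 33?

Run Euclid on (33, 25):
33 = 1·25 + 8
25 = 3·8 + 1
8 = 8·1 + 0
gcd = 1, so the inverse exists. Back-substitute:
1 = 25 − 3·8
1 = −3·33 + 4·25
So 25·4 ≡ 1 (mod 33).

4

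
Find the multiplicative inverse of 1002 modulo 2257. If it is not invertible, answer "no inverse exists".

gcd(2257, 1002) by repeated division:
2257 = 2*1002 + 253
1002 = 3*253 + 243
253 = 1*243 + 10
243 = 24*10 + 3
10 = 3*3 + 1
3 = 3*1 + 0
The gcd is 1. Working backward:
1 = 10 − 3·3
1 = −3·243 + 73·10
1 = 73·253 − 76·243
1 = −76·1002 + 301·253
1 = 301·2257 − 678·1002
So 1002·(-678) ≡ 1 (mod 2257), and -678 ≡ 1579 (mod 2257).

1579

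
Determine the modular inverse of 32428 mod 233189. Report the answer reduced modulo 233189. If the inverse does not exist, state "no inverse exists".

Euclidean algorithm on 233189, 32428:
233189 = 7×32428 + 6193
32428 = 5×6193 + 1463
6193 = 4×1463 + 341
1463 = 4×341 + 99
341 = 3×99 + 44
99 = 2×44 + 11
44 = 4×11 + 0
The gcd is 11, not 1, hence no inverse exists.

no inverse exists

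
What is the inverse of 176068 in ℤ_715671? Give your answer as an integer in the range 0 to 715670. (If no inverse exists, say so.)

28441

gcd(715671, 176068) by repeated division:
715671 = 4·176068 + 11399
176068 = 15·11399 + 5083
11399 = 2·5083 + 1233
5083 = 4·1233 + 151
1233 = 8·151 + 25
151 = 6·25 + 1
25 = 25·1 + 0
Since gcd(176068, 715671) = 1, back-substitute to write 1 as a combination:
1 = 151 − 6·25
1 = −6·1233 + 49·151
1 = 49·5083 − 202·1233
1 = −202·11399 + 453·5083
1 = 453·176068 − 6997·11399
1 = −6997·715671 + 28441·176068
So 176068·28441 ≡ 1 (mod 715671).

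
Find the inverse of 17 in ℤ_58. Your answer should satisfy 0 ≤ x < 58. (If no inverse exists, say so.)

41

gcd(58, 17) by repeated division:
58 = 3×17 + 7
17 = 2×7 + 3
7 = 2×3 + 1
3 = 3×1 + 0
Since gcd(17, 58) = 1, back-substitute to write 1 as a combination:
1 = 7 − 2·3
1 = −2·17 + 5·7
1 = 5·58 − 17·17
Thus 17·(-17) ≡ 1 (mod 58); reducing, -17 mod 58 = 41.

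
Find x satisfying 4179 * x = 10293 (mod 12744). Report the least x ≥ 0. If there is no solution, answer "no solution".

2375

First find gcd(4179, 12744):
12744 = 3×4179 + 207
4179 = 20×207 + 39
207 = 5×39 + 12
39 = 3×12 + 3
12 = 4×3 + 0
gcd = 3 and 3 | 10293, so solutions exist. Divide through by 3: 1393x ≡ 3431 (mod 4248).
Now find 1393⁻¹ mod 4248:
4248 = 3*1393 + 69
1393 = 20*69 + 13
69 = 5*13 + 4
13 = 3*4 + 1
4 = 4*1 + 0
Back-substitute:
1 = 13 − 3·4
1 = −3·69 + 16·13
1 = 16·1393 − 323·69
1 = −323·4248 + 985·1393
So 1393⁻¹ ≡ 985 (mod 4248).
Then x ≡ 985·3431 ≡ 2375 (mod 4248); the smallest non-negative solution is x = 2375.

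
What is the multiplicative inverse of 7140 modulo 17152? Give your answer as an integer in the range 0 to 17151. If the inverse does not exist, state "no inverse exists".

Compute gcd(7140, 17152):
17152 = 2*7140 + 2872
7140 = 2*2872 + 1396
2872 = 2*1396 + 80
1396 = 17*80 + 36
80 = 2*36 + 8
36 = 4*8 + 4
8 = 2*4 + 0
gcd(7140, 17152) = 4 ≠ 1, so 7140 has no multiplicative inverse modulo 17152.

no inverse exists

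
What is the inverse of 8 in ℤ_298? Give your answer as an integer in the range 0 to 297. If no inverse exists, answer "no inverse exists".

no inverse exists

Euclidean algorithm on 298, 8:
298 = 37*8 + 2
8 = 4*2 + 0
Since gcd = 2 > 1, 8 is not a unit mod 298.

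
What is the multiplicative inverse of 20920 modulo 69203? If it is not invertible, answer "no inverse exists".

31535

Run Euclid on (69203, 20920):
69203 = 3·20920 + 6443
20920 = 3·6443 + 1591
6443 = 4·1591 + 79
1591 = 20·79 + 11
79 = 7·11 + 2
11 = 5·2 + 1
2 = 2·1 + 0
The gcd is 1. Working backward:
1 = 11 − 5·2
1 = −5·79 + 36·11
1 = 36·1591 − 725·79
1 = −725·6443 + 2936·1591
1 = 2936·20920 − 9533·6443
1 = −9533·69203 + 31535·20920
So 20920·31535 ≡ 1 (mod 69203).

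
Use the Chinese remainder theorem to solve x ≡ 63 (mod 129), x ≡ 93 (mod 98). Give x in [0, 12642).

10383

Write x = 63 + 129·k. Then 129·k ≡ 93 − 63 ≡ 30 (mod 98).
Need 129⁻¹ mod 98. Extended Euclid on (98, 31):
98 = 3×31 + 5
31 = 6×5 + 1
5 = 5×1 + 0
Back-substitute:
1 = 31 − 6·5
1 = −6·98 + 19·31
129⁻¹ ≡ 19 (mod 98), so k ≡ 19·30 ≡ 80 (mod 98).
x = 63 + 129·80 = 10383.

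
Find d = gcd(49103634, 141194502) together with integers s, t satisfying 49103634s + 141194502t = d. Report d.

6

Repeated division:
141194502 = 2·49103634 + 42987234
49103634 = 1·42987234 + 6116400
42987234 = 7·6116400 + 172434
6116400 = 35·172434 + 81210
172434 = 2·81210 + 10014
81210 = 8·10014 + 1098
10014 = 9·1098 + 132
1098 = 8·132 + 42
132 = 3·42 + 6
42 = 7·6 + 0
gcd(49103634, 141194502) = 6.
Express as a combination:
6 = 132 − 3·42
6 = −3·1098 + 25·132
6 = 25·10014 − 228·1098
6 = −228·81210 + 1849·10014
6 = 1849·172434 − 3926·81210
6 = −3926·6116400 + 139259·172434
6 = 139259·42987234 − 978739·6116400
6 = −978739·49103634 + 1117998·42987234
6 = 1117998·141194502 − 3214735·49103634
So 6 = (1117998)·141194502 + (-3214735)·49103634.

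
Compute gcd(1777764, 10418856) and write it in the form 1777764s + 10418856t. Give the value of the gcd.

12

Repeated division:
10418856 = 5·1777764 + 1530036
1777764 = 1·1530036 + 247728
1530036 = 6·247728 + 43668
247728 = 5·43668 + 29388
43668 = 1·29388 + 14280
29388 = 2·14280 + 828
14280 = 17·828 + 204
828 = 4·204 + 12
204 = 17·12 + 0
gcd(1777764, 10418856) = 12.
Working backward:
12 = 828 − 4·204
12 = −4·14280 + 69·828
12 = 69·29388 − 142·14280
12 = −142·43668 + 211·29388
12 = 211·247728 − 1197·43668
12 = −1197·1530036 + 7393·247728
12 = 7393·1777764 − 8590·1530036
12 = −8590·10418856 + 50343·1777764
So 12 = (-8590)·10418856 + (50343)·1777764.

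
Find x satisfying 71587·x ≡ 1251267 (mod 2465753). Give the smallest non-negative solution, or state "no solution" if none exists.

First find gcd(71587, 2465753):
2465753 = 34·71587 + 31795
71587 = 2·31795 + 7997
31795 = 3·7997 + 7804
7997 = 1·7804 + 193
7804 = 40·193 + 84
193 = 2·84 + 25
84 = 3·25 + 9
25 = 2·9 + 7
9 = 1·7 + 2
7 = 3·2 + 1
2 = 2·1 + 0
gcd = 1, so a unique solution mod 2465753 exists.
Back-substitute for the Bézout coefficients:
1 = 7 − 3·2
1 = −3·9 + 4·7
1 = 4·25 − 11·9
1 = −11·84 + 37·25
1 = 37·193 − 85·84
1 = −85·7804 + 3437·193
1 = 3437·7997 − 3522·7804
1 = −3522·31795 + 14003·7997
1 = 14003·71587 − 31528·31795
1 = −31528·2465753 + 1085955·71587
So 71587·(1085955) ≡ 1 (mod 2465753), giving 71587⁻¹ ≡ 1085955.
x ≡ 71587⁻¹·1251267 ≡ 1085955·1251267 ≡ 2354757 (mod 2465753).

2354757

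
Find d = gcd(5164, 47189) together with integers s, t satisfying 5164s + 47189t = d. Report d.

1

Euclidean algorithm:
47189 = 9×5164 + 713
5164 = 7×713 + 173
713 = 4×173 + 21
173 = 8×21 + 5
21 = 4×5 + 1
5 = 5×1 + 0
gcd(5164, 47189) = 1.
Back-substituting:
1 = 21 − 4·5
1 = −4·173 + 33·21
1 = 33·713 − 136·173
1 = −136·5164 + 985·713
1 = 985·47189 − 9001·5164
So 1 = (985)·47189 + (-9001)·5164.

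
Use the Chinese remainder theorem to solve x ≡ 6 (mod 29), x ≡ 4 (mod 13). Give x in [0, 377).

Write x = 6 + 29·k. Then 29·k ≡ 4 − 6 ≡ 11 (mod 13).
Need 29⁻¹ mod 13. Extended Euclid on (13, 3):
13 = 4×3 + 1
3 = 3×1 + 0
Back-substitute:
1 = 13 − 4·3
29⁻¹ ≡ 9 (mod 13), so k ≡ 9·11 ≡ 8 (mod 13).
x = 6 + 29·8 = 238.

238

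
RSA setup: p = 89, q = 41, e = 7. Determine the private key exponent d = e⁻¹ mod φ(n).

φ(n) = (p−1)(q−1) = 88·40 = 3520.
Need d with 7·d ≡ 1 (mod 3520). Apply the extended Euclidean algorithm:
3520 = 502*7 + 6
7 = 1*6 + 1
6 = 6*1 + 0
Back-substitute:
1 = 7 − 6
1 = −3520 + 503·7
So 7·503 ≡ 1 (mod 3520), hence d = 503.

503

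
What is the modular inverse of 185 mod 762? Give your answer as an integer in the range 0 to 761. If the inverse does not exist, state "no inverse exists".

Run Euclid on (762, 185):
762 = 4*185 + 22
185 = 8*22 + 9
22 = 2*9 + 4
9 = 2*4 + 1
4 = 4*1 + 0
Since gcd(185, 762) = 1, back-substitute to write 1 as a combination:
1 = 9 − 2·4
1 = −2·22 + 5·9
1 = 5·185 − 42·22
1 = −42·762 + 173·185
So 185·173 ≡ 1 (mod 762).

173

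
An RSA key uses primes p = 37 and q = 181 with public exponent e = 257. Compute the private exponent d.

353

φ(n) = (p−1)(q−1) = 36·180 = 6480.
Need d with 257·d ≡ 1 (mod 6480). Apply the extended Euclidean algorithm:
6480 = 25·257 + 55
257 = 4·55 + 37
55 = 1·37 + 18
37 = 2·18 + 1
18 = 18·1 + 0
Back-substitute:
1 = 37 − 2·18
1 = −2·55 + 3·37
1 = 3·257 − 14·55
1 = −14·6480 + 353·257
So 257·353 ≡ 1 (mod 6480), hence d = 353.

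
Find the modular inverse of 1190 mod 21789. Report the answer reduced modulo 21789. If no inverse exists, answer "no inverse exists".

Run Euclid on (21789, 1190):
21789 = 18×1190 + 369
1190 = 3×369 + 83
369 = 4×83 + 37
83 = 2×37 + 9
37 = 4×9 + 1
9 = 9×1 + 0
gcd = 1, so the inverse exists. Back-substitute:
1 = 37 − 4·9
1 = −4·83 + 9·37
1 = 9·369 − 40·83
1 = −40·1190 + 129·369
1 = 129·21789 − 2362·1190
Hence 1190⁻¹ ≡ -2362 ≡ 19427 (mod 21789).

19427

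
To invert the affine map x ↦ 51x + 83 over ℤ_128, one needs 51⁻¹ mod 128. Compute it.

123

Apply the Euclidean algorithm to 128 and 51:
128 = 2*51 + 26
51 = 1*26 + 25
26 = 1*25 + 1
25 = 25*1 + 0
The gcd is 1. Working backward:
1 = 26 − 25
1 = −51 + 2·26
1 = 2·128 − 5·51
Thus 51·(-5) ≡ 1 (mod 128); reducing, -5 mod 128 = 123.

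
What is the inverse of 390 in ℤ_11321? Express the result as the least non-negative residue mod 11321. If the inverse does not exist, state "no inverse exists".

9260

Run Euclid on (11321, 390):
11321 = 29·390 + 11
390 = 35·11 + 5
11 = 2·5 + 1
5 = 5·1 + 0
gcd = 1, so the inverse exists. Back-substitute:
1 = 11 − 2·5
1 = −2·390 + 71·11
1 = 71·11321 − 2061·390
Thus 390·(-2061) ≡ 1 (mod 11321); reducing, -2061 mod 11321 = 9260.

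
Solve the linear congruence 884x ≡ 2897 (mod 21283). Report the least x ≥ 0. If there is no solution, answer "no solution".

First find gcd(884, 21283):
21283 = 24*884 + 67
884 = 13*67 + 13
67 = 5*13 + 2
13 = 6*2 + 1
2 = 2*1 + 0
gcd = 1, so a unique solution mod 21283 exists.
Back-substitute for the Bézout coefficients:
1 = 13 − 6·2
1 = −6·67 + 31·13
1 = 31·884 − 409·67
1 = −409·21283 + 9847·884
So 884·(9847) ≡ 1 (mod 21283), giving 884⁻¹ ≡ 9847.
x ≡ 884⁻¹·2897 ≡ 9847·2897 ≡ 7539 (mod 21283).

7539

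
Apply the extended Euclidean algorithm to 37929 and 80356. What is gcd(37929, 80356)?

1

Repeated division:
80356 = 2*37929 + 4498
37929 = 8*4498 + 1945
4498 = 2*1945 + 608
1945 = 3*608 + 121
608 = 5*121 + 3
121 = 40*3 + 1
3 = 3*1 + 0
gcd(37929, 80356) = 1.
Working backward:
1 = 121 − 40·3
1 = −40·608 + 201·121
1 = 201·1945 − 643·608
1 = −643·4498 + 1487·1945
1 = 1487·37929 − 12539·4498
1 = −12539·80356 + 26565·37929
So 1 = (-12539)·80356 + (26565)·37929.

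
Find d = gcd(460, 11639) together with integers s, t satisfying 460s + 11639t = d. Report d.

1

Apply Euclid's algorithm to 11639 and 460:
11639 = 25·460 + 139
460 = 3·139 + 43
139 = 3·43 + 10
43 = 4·10 + 3
10 = 3·3 + 1
3 = 3·1 + 0
gcd(460, 11639) = 1.
Express as a combination:
1 = 10 − 3·3
1 = −3·43 + 13·10
1 = 13·139 − 42·43
1 = −42·460 + 139·139
1 = 139·11639 − 3517·460
So 1 = (139)·11639 + (-3517)·460.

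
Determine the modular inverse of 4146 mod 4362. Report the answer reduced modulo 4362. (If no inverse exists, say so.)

no inverse exists

Compute gcd(4146, 4362):
4362 = 1×4146 + 216
4146 = 19×216 + 42
216 = 5×42 + 6
42 = 7×6 + 0
gcd(4146, 4362) = 6 ≠ 1, so 4146 has no multiplicative inverse modulo 4362.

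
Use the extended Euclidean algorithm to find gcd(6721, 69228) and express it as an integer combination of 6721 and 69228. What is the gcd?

Apply Euclid's algorithm to 69228 and 6721:
69228 = 10·6721 + 2018
6721 = 3·2018 + 667
2018 = 3·667 + 17
667 = 39·17 + 4
17 = 4·4 + 1
4 = 4·1 + 0
gcd(6721, 69228) = 1.
Express as a combination:
1 = 17 − 4·4
1 = −4·667 + 157·17
1 = 157·2018 − 475·667
1 = −475·6721 + 1582·2018
1 = 1582·69228 − 16295·6721
So 1 = (1582)·69228 + (-16295)·6721.

1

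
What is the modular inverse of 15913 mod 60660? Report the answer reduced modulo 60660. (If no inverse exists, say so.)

2737

Apply the Euclidean algorithm to 60660 and 15913:
60660 = 3×15913 + 12921
15913 = 1×12921 + 2992
12921 = 4×2992 + 953
2992 = 3×953 + 133
953 = 7×133 + 22
133 = 6×22 + 1
22 = 22×1 + 0
gcd = 1, so the inverse exists. Back-substitute:
1 = 133 − 6·22
1 = −6·953 + 43·133
1 = 43·2992 − 135·953
1 = −135·12921 + 583·2992
1 = 583·15913 − 718·12921
1 = −718·60660 + 2737·15913
So 15913·2737 ≡ 1 (mod 60660).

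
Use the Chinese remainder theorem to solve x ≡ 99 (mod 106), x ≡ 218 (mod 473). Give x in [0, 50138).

Write x = 99 + 106·k. Then 106·k ≡ 218 − 99 ≡ 119 (mod 473).
Need 106⁻¹ mod 473. Extended Euclid on (473, 106):
473 = 4*106 + 49
106 = 2*49 + 8
49 = 6*8 + 1
8 = 8*1 + 0
Back-substitute:
1 = 49 − 6·8
1 = −6·106 + 13·49
1 = 13·473 − 58·106
106⁻¹ ≡ 415 (mod 473), so k ≡ 415·119 ≡ 193 (mod 473).
x = 99 + 106·193 = 20557.

20557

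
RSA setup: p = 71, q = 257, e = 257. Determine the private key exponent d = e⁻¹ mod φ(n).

17153

φ(n) = (p−1)(q−1) = 70·256 = 17920.
Need d with 257·d ≡ 1 (mod 17920). Apply the extended Euclidean algorithm:
17920 = 69*257 + 187
257 = 1*187 + 70
187 = 2*70 + 47
70 = 1*47 + 23
47 = 2*23 + 1
23 = 23*1 + 0
Back-substitute:
1 = 47 − 2·23
1 = −2·70 + 3·47
1 = 3·187 − 8·70
1 = −8·257 + 11·187
1 = 11·17920 − 767·257
So 257·(-767) ≡ 1 (mod 17920), hence d ≡ -767 ≡ 17153 (mod 17920).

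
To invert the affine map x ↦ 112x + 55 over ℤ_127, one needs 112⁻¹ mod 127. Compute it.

110

gcd(127, 112) by repeated division:
127 = 1·112 + 15
112 = 7·15 + 7
15 = 2·7 + 1
7 = 7·1 + 0
Since gcd(112, 127) = 1, back-substitute to write 1 as a combination:
1 = 15 − 2·7
1 = −2·112 + 15·15
1 = 15·127 − 17·112
Thus 112·(-17) ≡ 1 (mod 127); reducing, -17 mod 127 = 110.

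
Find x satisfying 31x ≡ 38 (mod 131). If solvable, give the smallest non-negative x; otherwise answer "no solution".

First find gcd(31, 131):
131 = 4*31 + 7
31 = 4*7 + 3
7 = 2*3 + 1
3 = 3*1 + 0
gcd = 1, so a unique solution mod 131 exists.
Back-substitute for the Bézout coefficients:
1 = 7 − 2·3
1 = −2·31 + 9·7
1 = 9·131 − 38·31
So 31·(-38) ≡ 1 (mod 131), giving 31⁻¹ ≡ 93.
x ≡ 31⁻¹·38 ≡ 93·38 ≡ 128 (mod 131).

128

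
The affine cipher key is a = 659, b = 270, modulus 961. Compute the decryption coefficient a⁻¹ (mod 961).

Apply the Euclidean algorithm to 961 and 659:
961 = 1*659 + 302
659 = 2*302 + 55
302 = 5*55 + 27
55 = 2*27 + 1
27 = 27*1 + 0
The gcd is 1. Working backward:
1 = 55 − 2·27
1 = −2·302 + 11·55
1 = 11·659 − 24·302
1 = −24·961 + 35·659
So 659·35 ≡ 1 (mod 961).

35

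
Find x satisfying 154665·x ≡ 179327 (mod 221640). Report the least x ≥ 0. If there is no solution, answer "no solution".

no solution

gcd(154665, 221640):
221640 = 1*154665 + 66975
154665 = 2*66975 + 20715
66975 = 3*20715 + 4830
20715 = 4*4830 + 1395
4830 = 3*1395 + 645
1395 = 2*645 + 105
645 = 6*105 + 15
105 = 7*15 + 0
gcd = 15, but 15 ∤ 179327, so the congruence has no solution.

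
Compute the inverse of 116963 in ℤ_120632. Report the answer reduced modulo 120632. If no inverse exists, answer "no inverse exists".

Apply the Euclidean algorithm to 120632 and 116963:
120632 = 1×116963 + 3669
116963 = 31×3669 + 3224
3669 = 1×3224 + 445
3224 = 7×445 + 109
445 = 4×109 + 9
109 = 12×9 + 1
9 = 9×1 + 0
The gcd is 1. Working backward:
1 = 109 − 12·9
1 = −12·445 + 49·109
1 = 49·3224 − 355·445
1 = −355·3669 + 404·3224
1 = 404·116963 − 12879·3669
1 = −12879·120632 + 13283·116963
So 116963·13283 ≡ 1 (mod 120632).

13283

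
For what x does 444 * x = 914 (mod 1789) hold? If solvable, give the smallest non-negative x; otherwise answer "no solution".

1783

First find gcd(444, 1789):
1789 = 4·444 + 13
444 = 34·13 + 2
13 = 6·2 + 1
2 = 2·1 + 0
gcd = 1, so a unique solution mod 1789 exists.
Back-substitute for the Bézout coefficients:
1 = 13 − 6·2
1 = −6·444 + 205·13
1 = 205·1789 − 826·444
So 444·(-826) ≡ 1 (mod 1789), giving 444⁻¹ ≡ 963.
x ≡ 444⁻¹·914 ≡ 963·914 ≡ 1783 (mod 1789).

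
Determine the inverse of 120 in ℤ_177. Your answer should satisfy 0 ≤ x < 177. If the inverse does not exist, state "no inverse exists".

Compute gcd(120, 177):
177 = 1*120 + 57
120 = 2*57 + 6
57 = 9*6 + 3
6 = 2*3 + 0
Since gcd = 3 > 1, 120 is not a unit mod 177.

no inverse exists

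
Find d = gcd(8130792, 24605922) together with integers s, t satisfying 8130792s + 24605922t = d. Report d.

Euclidean algorithm:
24605922 = 3*8130792 + 213546
8130792 = 38*213546 + 16044
213546 = 13*16044 + 4974
16044 = 3*4974 + 1122
4974 = 4*1122 + 486
1122 = 2*486 + 150
486 = 3*150 + 36
150 = 4*36 + 6
36 = 6*6 + 0
gcd(8130792, 24605922) = 6.
Express as a combination:
6 = 150 − 4·36
6 = −4·486 + 13·150
6 = 13·1122 − 30·486
6 = −30·4974 + 133·1122
6 = 133·16044 − 429·4974
6 = −429·213546 + 5710·16044
6 = 5710·8130792 − 217409·213546
6 = −217409·24605922 + 657937·8130792
So 6 = (-217409)·24605922 + (657937)·8130792.

6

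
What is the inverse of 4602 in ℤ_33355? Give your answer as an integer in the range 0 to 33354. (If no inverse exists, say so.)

32478

Apply the Euclidean algorithm to 33355 and 4602:
33355 = 7·4602 + 1141
4602 = 4·1141 + 38
1141 = 30·38 + 1
38 = 38·1 + 0
gcd = 1, so the inverse exists. Back-substitute:
1 = 1141 − 30·38
1 = −30·4602 + 121·1141
1 = 121·33355 − 877·4602
Thus 4602·(-877) ≡ 1 (mod 33355); reducing, -877 mod 33355 = 32478.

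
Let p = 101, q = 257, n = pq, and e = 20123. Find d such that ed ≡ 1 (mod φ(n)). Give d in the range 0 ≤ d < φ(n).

3987

φ(n) = (p−1)(q−1) = 100·256 = 25600.
Need d with 20123·d ≡ 1 (mod 25600). Apply the extended Euclidean algorithm:
25600 = 1×20123 + 5477
20123 = 3×5477 + 3692
5477 = 1×3692 + 1785
3692 = 2×1785 + 122
1785 = 14×122 + 77
122 = 1×77 + 45
77 = 1×45 + 32
45 = 1×32 + 13
32 = 2×13 + 6
13 = 2×6 + 1
6 = 6×1 + 0
Back-substitute:
1 = 13 − 2·6
1 = −2·32 + 5·13
1 = 5·45 − 7·32
1 = −7·77 + 12·45
1 = 12·122 − 19·77
1 = −19·1785 + 278·122
1 = 278·3692 − 575·1785
1 = −575·5477 + 853·3692
1 = 853·20123 − 3134·5477
1 = −3134·25600 + 3987·20123
So 20123·3987 ≡ 1 (mod 25600), hence d = 3987.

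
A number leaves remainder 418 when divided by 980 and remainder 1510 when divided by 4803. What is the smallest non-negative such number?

Write x = 418 + 980·k. Then 980·k ≡ 1510 − 418 ≡ 1092 (mod 4803).
Need 980⁻¹ mod 4803. Extended Euclid on (4803, 980):
4803 = 4×980 + 883
980 = 1×883 + 97
883 = 9×97 + 10
97 = 9×10 + 7
10 = 1×7 + 3
7 = 2×3 + 1
3 = 3×1 + 0
Back-substitute:
1 = 7 − 2·3
1 = −2·10 + 3·7
1 = 3·97 − 29·10
1 = −29·883 + 264·97
1 = 264·980 − 293·883
1 = −293·4803 + 1436·980
980⁻¹ ≡ 1436 (mod 4803), so k ≡ 1436·1092 ≡ 2334 (mod 4803).
x = 418 + 980·2334 = 2287738.

2287738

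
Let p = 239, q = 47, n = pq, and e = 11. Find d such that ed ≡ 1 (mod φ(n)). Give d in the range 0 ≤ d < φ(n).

6967

φ(n) = (p−1)(q−1) = 238·46 = 10948.
Need d with 11·d ≡ 1 (mod 10948). Apply the extended Euclidean algorithm:
10948 = 995·11 + 3
11 = 3·3 + 2
3 = 1·2 + 1
2 = 2·1 + 0
Back-substitute:
1 = 3 − 2
1 = −11 + 4·3
1 = 4·10948 − 3981·11
So 11·(-3981) ≡ 1 (mod 10948), hence d ≡ -3981 ≡ 6967 (mod 10948).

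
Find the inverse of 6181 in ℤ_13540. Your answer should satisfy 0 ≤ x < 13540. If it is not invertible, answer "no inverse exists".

gcd(13540, 6181) by repeated division:
13540 = 2·6181 + 1178
6181 = 5·1178 + 291
1178 = 4·291 + 14
291 = 20·14 + 11
14 = 1·11 + 3
11 = 3·3 + 2
3 = 1·2 + 1
2 = 2·1 + 0
The gcd is 1. Working backward:
1 = 3 − 2
1 = −11 + 4·3
1 = 4·14 − 5·11
1 = −5·291 + 104·14
1 = 104·1178 − 421·291
1 = −421·6181 + 2209·1178
1 = 2209·13540 − 4839·6181
Thus 6181·(-4839) ≡ 1 (mod 13540); reducing, -4839 mod 13540 = 8701.

8701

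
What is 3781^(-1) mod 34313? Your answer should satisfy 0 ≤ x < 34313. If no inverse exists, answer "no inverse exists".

Run Euclid on (34313, 3781):
34313 = 9*3781 + 284
3781 = 13*284 + 89
284 = 3*89 + 17
89 = 5*17 + 4
17 = 4*4 + 1
4 = 4*1 + 0
Since gcd(3781, 34313) = 1, back-substitute to write 1 as a combination:
1 = 17 − 4·4
1 = −4·89 + 21·17
1 = 21·284 − 67·89
1 = −67·3781 + 892·284
1 = 892·34313 − 8095·3781
So 3781·(-8095) ≡ 1 (mod 34313), and -8095 ≡ 26218 (mod 34313).

26218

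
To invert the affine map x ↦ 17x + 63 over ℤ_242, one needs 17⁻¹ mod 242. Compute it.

Extended Euclidean algorithm:
242 = 14×17 + 4
17 = 4×4 + 1
4 = 4×1 + 0
The gcd is 1. Working backward:
1 = 17 − 4·4
1 = −4·242 + 57·17
So 17·57 ≡ 1 (mod 242).

57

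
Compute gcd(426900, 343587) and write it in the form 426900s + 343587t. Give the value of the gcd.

Euclidean algorithm:
426900 = 1·343587 + 83313
343587 = 4·83313 + 10335
83313 = 8·10335 + 633
10335 = 16·633 + 207
633 = 3·207 + 12
207 = 17·12 + 3
12 = 4·3 + 0
gcd(426900, 343587) = 3.
Express as a combination:
3 = 207 − 17·12
3 = −17·633 + 52·207
3 = 52·10335 − 849·633
3 = −849·83313 + 6844·10335
3 = 6844·343587 − 28225·83313
3 = −28225·426900 + 35069·343587
So 3 = (-28225)·426900 + (35069)·343587.

3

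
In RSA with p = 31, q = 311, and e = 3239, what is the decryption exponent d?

φ(n) = (p−1)(q−1) = 30·310 = 9300.
Need d with 3239·d ≡ 1 (mod 9300). Apply the extended Euclidean algorithm:
9300 = 2×3239 + 2822
3239 = 1×2822 + 417
2822 = 6×417 + 320
417 = 1×320 + 97
320 = 3×97 + 29
97 = 3×29 + 10
29 = 2×10 + 9
10 = 1×9 + 1
9 = 9×1 + 0
Back-substitute:
1 = 10 − 9
1 = −29 + 3·10
1 = 3·97 − 10·29
1 = −10·320 + 33·97
1 = 33·417 − 43·320
1 = −43·2822 + 291·417
1 = 291·3239 − 334·2822
1 = −334·9300 + 959·3239
So 3239·959 ≡ 1 (mod 9300), hence d = 959.

959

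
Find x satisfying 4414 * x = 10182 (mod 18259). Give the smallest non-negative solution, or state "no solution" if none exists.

First find gcd(4414, 18259):
18259 = 4×4414 + 603
4414 = 7×603 + 193
603 = 3×193 + 24
193 = 8×24 + 1
24 = 24×1 + 0
gcd = 1, so a unique solution mod 18259 exists.
Back-substitute for the Bézout coefficients:
1 = 193 − 8·24
1 = −8·603 + 25·193
1 = 25·4414 − 183·603
1 = −183·18259 + 757·4414
So 4414·(757) ≡ 1 (mod 18259), giving 4414⁻¹ ≡ 757.
x ≡ 4414⁻¹·10182 ≡ 757·10182 ≡ 2476 (mod 18259).

2476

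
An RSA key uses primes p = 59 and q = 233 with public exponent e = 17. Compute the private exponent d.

φ(n) = (p−1)(q−1) = 58·232 = 13456.
Need d with 17·d ≡ 1 (mod 13456). Apply the extended Euclidean algorithm:
13456 = 791·17 + 9
17 = 1·9 + 8
9 = 1·8 + 1
8 = 8·1 + 0
Back-substitute:
1 = 9 − 8
1 = −17 + 2·9
1 = 2·13456 − 1583·17
So 17·(-1583) ≡ 1 (mod 13456), hence d ≡ -1583 ≡ 11873 (mod 13456).

11873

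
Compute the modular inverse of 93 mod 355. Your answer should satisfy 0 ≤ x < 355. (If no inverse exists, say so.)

Run Euclid on (355, 93):
355 = 3*93 + 76
93 = 1*76 + 17
76 = 4*17 + 8
17 = 2*8 + 1
8 = 8*1 + 0
The gcd is 1. Working backward:
1 = 17 − 2·8
1 = −2·76 + 9·17
1 = 9·93 − 11·76
1 = −11·355 + 42·93
So 93·42 ≡ 1 (mod 355).

42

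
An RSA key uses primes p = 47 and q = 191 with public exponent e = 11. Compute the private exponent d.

φ(n) = (p−1)(q−1) = 46·190 = 8740.
Need d with 11·d ≡ 1 (mod 8740). Apply the extended Euclidean algorithm:
8740 = 794×11 + 6
11 = 1×6 + 5
6 = 1×5 + 1
5 = 5×1 + 0
Back-substitute:
1 = 6 − 5
1 = −11 + 2·6
1 = 2·8740 − 1589·11
So 11·(-1589) ≡ 1 (mod 8740), hence d ≡ -1589 ≡ 7151 (mod 8740).

7151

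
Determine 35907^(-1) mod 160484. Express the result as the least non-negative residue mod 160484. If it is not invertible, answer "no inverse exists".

52203

Apply the Euclidean algorithm to 160484 and 35907:
160484 = 4·35907 + 16856
35907 = 2·16856 + 2195
16856 = 7·2195 + 1491
2195 = 1·1491 + 704
1491 = 2·704 + 83
704 = 8·83 + 40
83 = 2·40 + 3
40 = 13·3 + 1
3 = 3·1 + 0
Since gcd(35907, 160484) = 1, back-substitute to write 1 as a combination:
1 = 40 − 13·3
1 = −13·83 + 27·40
1 = 27·704 − 229·83
1 = −229·1491 + 485·704
1 = 485·2195 − 714·1491
1 = −714·16856 + 5483·2195
1 = 5483·35907 − 11680·16856
1 = −11680·160484 + 52203·35907
So 35907·52203 ≡ 1 (mod 160484).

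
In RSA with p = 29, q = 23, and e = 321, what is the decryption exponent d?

545

φ(n) = (p−1)(q−1) = 28·22 = 616.
Need d with 321·d ≡ 1 (mod 616). Apply the extended Euclidean algorithm:
616 = 1*321 + 295
321 = 1*295 + 26
295 = 11*26 + 9
26 = 2*9 + 8
9 = 1*8 + 1
8 = 8*1 + 0
Back-substitute:
1 = 9 − 8
1 = −26 + 3·9
1 = 3·295 − 34·26
1 = −34·321 + 37·295
1 = 37·616 − 71·321
So 321·(-71) ≡ 1 (mod 616), hence d ≡ -71 ≡ 545 (mod 616).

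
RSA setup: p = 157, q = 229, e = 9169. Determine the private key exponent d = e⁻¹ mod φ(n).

20641

φ(n) = (p−1)(q−1) = 156·228 = 35568.
Need d with 9169·d ≡ 1 (mod 35568). Apply the extended Euclidean algorithm:
35568 = 3·9169 + 8061
9169 = 1·8061 + 1108
8061 = 7·1108 + 305
1108 = 3·305 + 193
305 = 1·193 + 112
193 = 1·112 + 81
112 = 1·81 + 31
81 = 2·31 + 19
31 = 1·19 + 12
19 = 1·12 + 7
12 = 1·7 + 5
7 = 1·5 + 2
5 = 2·2 + 1
2 = 2·1 + 0
Back-substitute:
1 = 5 − 2·2
1 = −2·7 + 3·5
1 = 3·12 − 5·7
1 = −5·19 + 8·12
1 = 8·31 − 13·19
1 = −13·81 + 34·31
1 = 34·112 − 47·81
1 = −47·193 + 81·112
1 = 81·305 − 128·193
1 = −128·1108 + 465·305
1 = 465·8061 − 3383·1108
1 = −3383·9169 + 3848·8061
1 = 3848·35568 − 14927·9169
So 9169·(-14927) ≡ 1 (mod 35568), hence d ≡ -14927 ≡ 20641 (mod 35568).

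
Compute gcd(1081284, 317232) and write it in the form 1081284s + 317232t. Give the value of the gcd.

Apply Euclid's algorithm to 1081284 and 317232:
1081284 = 3·317232 + 129588
317232 = 2·129588 + 58056
129588 = 2·58056 + 13476
58056 = 4·13476 + 4152
13476 = 3·4152 + 1020
4152 = 4·1020 + 72
1020 = 14·72 + 12
72 = 6·12 + 0
gcd(1081284, 317232) = 12.
Working backward:
12 = 1020 − 14·72
12 = −14·4152 + 57·1020
12 = 57·13476 − 185·4152
12 = −185·58056 + 797·13476
12 = 797·129588 − 1779·58056
12 = −1779·317232 + 4355·129588
12 = 4355·1081284 − 14844·317232
So 12 = (4355)·1081284 + (-14844)·317232.

12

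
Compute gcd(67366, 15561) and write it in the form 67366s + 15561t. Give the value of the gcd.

13

Apply Euclid's algorithm to 67366 and 15561:
67366 = 4·15561 + 5122
15561 = 3·5122 + 195
5122 = 26·195 + 52
195 = 3·52 + 39
52 = 1·39 + 13
39 = 3·13 + 0
gcd(67366, 15561) = 13.
Back-substituting:
13 = 52 − 39
13 = −195 + 4·52
13 = 4·5122 − 105·195
13 = −105·15561 + 319·5122
13 = 319·67366 − 1381·15561
So 13 = (319)·67366 + (-1381)·15561.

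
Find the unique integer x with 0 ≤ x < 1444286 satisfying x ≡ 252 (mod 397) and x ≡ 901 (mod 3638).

786709

Write x = 252 + 397·k. Then 397·k ≡ 901 − 252 ≡ 649 (mod 3638).
Need 397⁻¹ mod 3638. Extended Euclid on (3638, 397):
3638 = 9*397 + 65
397 = 6*65 + 7
65 = 9*7 + 2
7 = 3*2 + 1
2 = 2*1 + 0
Back-substitute:
1 = 7 − 3·2
1 = −3·65 + 28·7
1 = 28·397 − 171·65
1 = −171·3638 + 1567·397
397⁻¹ ≡ 1567 (mod 3638), so k ≡ 1567·649 ≡ 1981 (mod 3638).
x = 252 + 397·1981 = 786709.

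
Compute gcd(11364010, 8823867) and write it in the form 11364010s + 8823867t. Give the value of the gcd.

1

Euclidean algorithm:
11364010 = 1·8823867 + 2540143
8823867 = 3·2540143 + 1203438
2540143 = 2·1203438 + 133267
1203438 = 9·133267 + 4035
133267 = 33·4035 + 112
4035 = 36·112 + 3
112 = 37·3 + 1
3 = 3·1 + 0
gcd(11364010, 8823867) = 1.
Back-substituting:
1 = 112 − 37·3
1 = −37·4035 + 1333·112
1 = 1333·133267 − 44026·4035
1 = −44026·1203438 + 397567·133267
1 = 397567·2540143 − 839160·1203438
1 = −839160·8823867 + 2915047·2540143
1 = 2915047·11364010 − 3754207·8823867
So 1 = (2915047)·11364010 + (-3754207)·8823867.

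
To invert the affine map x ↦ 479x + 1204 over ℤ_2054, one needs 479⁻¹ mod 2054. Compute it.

253

Extended Euclidean algorithm:
2054 = 4*479 + 138
479 = 3*138 + 65
138 = 2*65 + 8
65 = 8*8 + 1
8 = 8*1 + 0
gcd = 1, so the inverse exists. Back-substitute:
1 = 65 − 8·8
1 = −8·138 + 17·65
1 = 17·479 − 59·138
1 = −59·2054 + 253·479
So 479·253 ≡ 1 (mod 2054).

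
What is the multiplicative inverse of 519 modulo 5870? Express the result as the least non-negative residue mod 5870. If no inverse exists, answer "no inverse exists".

3099

gcd(5870, 519) by repeated division:
5870 = 11×519 + 161
519 = 3×161 + 36
161 = 4×36 + 17
36 = 2×17 + 2
17 = 8×2 + 1
2 = 2×1 + 0
gcd = 1, so the inverse exists. Back-substitute:
1 = 17 − 8·2
1 = −8·36 + 17·17
1 = 17·161 − 76·36
1 = −76·519 + 245·161
1 = 245·5870 − 2771·519
So 519·(-2771) ≡ 1 (mod 5870), and -2771 ≡ 3099 (mod 5870).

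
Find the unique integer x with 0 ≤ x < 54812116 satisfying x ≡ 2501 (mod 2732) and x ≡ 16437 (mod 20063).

44315541

Write x = 2501 + 2732·k. Then 2732·k ≡ 16437 − 2501 ≡ 13936 (mod 20063).
Need 2732⁻¹ mod 20063. Extended Euclid on (20063, 2732):
20063 = 7*2732 + 939
2732 = 2*939 + 854
939 = 1*854 + 85
854 = 10*85 + 4
85 = 21*4 + 1
4 = 4*1 + 0
Back-substitute:
1 = 85 − 21·4
1 = −21·854 + 211·85
1 = 211·939 − 232·854
1 = −232·2732 + 675·939
1 = 675·20063 − 4957·2732
2732⁻¹ ≡ 15106 (mod 20063), so k ≡ 15106·13936 ≡ 16220 (mod 20063).
x = 2501 + 2732·16220 = 44315541.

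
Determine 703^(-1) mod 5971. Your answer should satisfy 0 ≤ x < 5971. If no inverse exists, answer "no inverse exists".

Apply the Euclidean algorithm to 5971 and 703:
5971 = 8·703 + 347
703 = 2·347 + 9
347 = 38·9 + 5
9 = 1·5 + 4
5 = 1·4 + 1
4 = 4·1 + 0
The gcd is 1. Working backward:
1 = 5 − 4
1 = −9 + 2·5
1 = 2·347 − 77·9
1 = −77·703 + 156·347
1 = 156·5971 − 1325·703
Thus 703·(-1325) ≡ 1 (mod 5971); reducing, -1325 mod 5971 = 4646.

4646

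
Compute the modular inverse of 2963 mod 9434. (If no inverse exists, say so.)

6699

Apply the Euclidean algorithm to 9434 and 2963:
9434 = 3*2963 + 545
2963 = 5*545 + 238
545 = 2*238 + 69
238 = 3*69 + 31
69 = 2*31 + 7
31 = 4*7 + 3
7 = 2*3 + 1
3 = 3*1 + 0
gcd = 1, so the inverse exists. Back-substitute:
1 = 7 − 2·3
1 = −2·31 + 9·7
1 = 9·69 − 20·31
1 = −20·238 + 69·69
1 = 69·545 − 158·238
1 = −158·2963 + 859·545
1 = 859·9434 − 2735·2963
Hence 2963⁻¹ ≡ -2735 ≡ 6699 (mod 9434).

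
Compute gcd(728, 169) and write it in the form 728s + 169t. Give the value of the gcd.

Repeated division:
728 = 4·169 + 52
169 = 3·52 + 13
52 = 4·13 + 0
gcd(728, 169) = 13.
Working backward:
13 = 169 − 3·52
13 = −3·728 + 13·169
So 13 = (-3)·728 + (13)·169.

13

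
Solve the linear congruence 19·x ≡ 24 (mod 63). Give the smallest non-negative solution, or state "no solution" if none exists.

51

First find gcd(19, 63):
63 = 3·19 + 6
19 = 3·6 + 1
6 = 6·1 + 0
gcd = 1, so a unique solution mod 63 exists.
Back-substitute for the Bézout coefficients:
1 = 19 − 3·6
1 = −3·63 + 10·19
So 19·(10) ≡ 1 (mod 63), giving 19⁻¹ ≡ 10.
x ≡ 19⁻¹·24 ≡ 10·24 ≡ 51 (mod 63).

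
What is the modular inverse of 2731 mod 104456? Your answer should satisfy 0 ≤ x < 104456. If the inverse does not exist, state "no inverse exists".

87971

Run Euclid on (104456, 2731):
104456 = 38·2731 + 678
2731 = 4·678 + 19
678 = 35·19 + 13
19 = 1·13 + 6
13 = 2·6 + 1
6 = 6·1 + 0
gcd = 1, so the inverse exists. Back-substitute:
1 = 13 − 2·6
1 = −2·19 + 3·13
1 = 3·678 − 107·19
1 = −107·2731 + 431·678
1 = 431·104456 − 16485·2731
So 2731·(-16485) ≡ 1 (mod 104456), and -16485 ≡ 87971 (mod 104456).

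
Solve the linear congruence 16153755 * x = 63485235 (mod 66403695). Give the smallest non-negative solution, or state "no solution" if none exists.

3074956

First find gcd(16153755, 66403695):
66403695 = 4·16153755 + 1788675
16153755 = 9·1788675 + 55680
1788675 = 32·55680 + 6915
55680 = 8·6915 + 360
6915 = 19·360 + 75
360 = 4·75 + 60
75 = 1·60 + 15
60 = 4·15 + 0
gcd = 15 and 15 | 63485235, so solutions exist. Divide through by 15: 1076917x ≡ 4232349 (mod 4426913).
Now find 1076917⁻¹ mod 4426913:
4426913 = 4×1076917 + 119245
1076917 = 9×119245 + 3712
119245 = 32×3712 + 461
3712 = 8×461 + 24
461 = 19×24 + 5
24 = 4×5 + 4
5 = 1×4 + 1
4 = 4×1 + 0
Back-substitute:
1 = 5 − 4
1 = −24 + 5·5
1 = 5·461 − 96·24
1 = −96·3712 + 773·461
1 = 773·119245 − 24832·3712
1 = −24832·1076917 + 224261·119245
1 = 224261·4426913 − 921876·1076917
So 1076917·(-921876) ≡ 1 (mod 4426913), i.e. 1076917⁻¹ ≡ 3505037.
Then x ≡ 3505037·4232349 ≡ 3074956 (mod 4426913); the smallest non-negative solution is x = 3074956.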